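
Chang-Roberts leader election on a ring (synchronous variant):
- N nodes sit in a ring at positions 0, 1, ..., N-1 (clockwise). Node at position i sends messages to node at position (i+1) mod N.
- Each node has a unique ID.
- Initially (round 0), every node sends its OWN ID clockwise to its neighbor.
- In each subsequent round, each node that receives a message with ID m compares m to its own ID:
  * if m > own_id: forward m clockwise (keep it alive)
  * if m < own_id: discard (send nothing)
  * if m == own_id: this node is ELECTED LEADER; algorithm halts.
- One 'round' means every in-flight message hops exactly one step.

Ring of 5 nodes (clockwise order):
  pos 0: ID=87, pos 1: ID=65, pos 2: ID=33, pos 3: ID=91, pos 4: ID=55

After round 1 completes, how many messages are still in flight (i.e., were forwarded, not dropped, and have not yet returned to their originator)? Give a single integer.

Answer: 3

Derivation:
Round 1: pos1(id65) recv 87: fwd; pos2(id33) recv 65: fwd; pos3(id91) recv 33: drop; pos4(id55) recv 91: fwd; pos0(id87) recv 55: drop
After round 1: 3 messages still in flight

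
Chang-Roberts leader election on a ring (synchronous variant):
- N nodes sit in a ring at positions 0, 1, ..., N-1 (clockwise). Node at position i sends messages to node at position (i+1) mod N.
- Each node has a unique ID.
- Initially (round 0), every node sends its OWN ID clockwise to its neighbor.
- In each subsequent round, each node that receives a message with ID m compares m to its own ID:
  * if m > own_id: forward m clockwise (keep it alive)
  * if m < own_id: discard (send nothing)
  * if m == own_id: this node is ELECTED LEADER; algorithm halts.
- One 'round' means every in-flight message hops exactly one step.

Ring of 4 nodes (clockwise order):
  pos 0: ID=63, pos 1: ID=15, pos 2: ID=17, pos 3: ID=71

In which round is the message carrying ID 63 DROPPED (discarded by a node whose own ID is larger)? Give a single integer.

Round 1: pos1(id15) recv 63: fwd; pos2(id17) recv 15: drop; pos3(id71) recv 17: drop; pos0(id63) recv 71: fwd
Round 2: pos2(id17) recv 63: fwd; pos1(id15) recv 71: fwd
Round 3: pos3(id71) recv 63: drop; pos2(id17) recv 71: fwd
Round 4: pos3(id71) recv 71: ELECTED
Message ID 63 originates at pos 0; dropped at pos 3 in round 3

Answer: 3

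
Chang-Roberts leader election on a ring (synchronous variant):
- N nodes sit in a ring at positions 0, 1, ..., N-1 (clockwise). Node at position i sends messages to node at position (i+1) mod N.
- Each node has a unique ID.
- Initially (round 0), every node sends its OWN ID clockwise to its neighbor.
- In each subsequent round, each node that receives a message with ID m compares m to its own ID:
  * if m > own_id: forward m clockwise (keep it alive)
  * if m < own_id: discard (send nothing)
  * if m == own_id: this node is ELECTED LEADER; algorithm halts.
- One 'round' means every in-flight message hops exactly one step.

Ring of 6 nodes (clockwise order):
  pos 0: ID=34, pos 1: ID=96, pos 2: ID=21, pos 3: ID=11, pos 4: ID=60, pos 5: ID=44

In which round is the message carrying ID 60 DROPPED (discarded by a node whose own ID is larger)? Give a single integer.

Answer: 3

Derivation:
Round 1: pos1(id96) recv 34: drop; pos2(id21) recv 96: fwd; pos3(id11) recv 21: fwd; pos4(id60) recv 11: drop; pos5(id44) recv 60: fwd; pos0(id34) recv 44: fwd
Round 2: pos3(id11) recv 96: fwd; pos4(id60) recv 21: drop; pos0(id34) recv 60: fwd; pos1(id96) recv 44: drop
Round 3: pos4(id60) recv 96: fwd; pos1(id96) recv 60: drop
Round 4: pos5(id44) recv 96: fwd
Round 5: pos0(id34) recv 96: fwd
Round 6: pos1(id96) recv 96: ELECTED
Message ID 60 originates at pos 4; dropped at pos 1 in round 3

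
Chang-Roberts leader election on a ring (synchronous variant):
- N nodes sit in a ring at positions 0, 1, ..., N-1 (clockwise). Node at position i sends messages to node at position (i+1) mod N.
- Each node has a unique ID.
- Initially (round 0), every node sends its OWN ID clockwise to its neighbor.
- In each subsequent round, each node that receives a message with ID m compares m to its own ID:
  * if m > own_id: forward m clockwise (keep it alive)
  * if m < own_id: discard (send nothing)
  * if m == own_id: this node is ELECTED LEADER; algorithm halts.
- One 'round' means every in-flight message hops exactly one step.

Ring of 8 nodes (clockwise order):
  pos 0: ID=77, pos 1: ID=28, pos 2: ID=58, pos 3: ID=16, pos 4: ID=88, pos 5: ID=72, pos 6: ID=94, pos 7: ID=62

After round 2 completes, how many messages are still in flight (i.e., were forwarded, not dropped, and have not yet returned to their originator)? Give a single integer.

Round 1: pos1(id28) recv 77: fwd; pos2(id58) recv 28: drop; pos3(id16) recv 58: fwd; pos4(id88) recv 16: drop; pos5(id72) recv 88: fwd; pos6(id94) recv 72: drop; pos7(id62) recv 94: fwd; pos0(id77) recv 62: drop
Round 2: pos2(id58) recv 77: fwd; pos4(id88) recv 58: drop; pos6(id94) recv 88: drop; pos0(id77) recv 94: fwd
After round 2: 2 messages still in flight

Answer: 2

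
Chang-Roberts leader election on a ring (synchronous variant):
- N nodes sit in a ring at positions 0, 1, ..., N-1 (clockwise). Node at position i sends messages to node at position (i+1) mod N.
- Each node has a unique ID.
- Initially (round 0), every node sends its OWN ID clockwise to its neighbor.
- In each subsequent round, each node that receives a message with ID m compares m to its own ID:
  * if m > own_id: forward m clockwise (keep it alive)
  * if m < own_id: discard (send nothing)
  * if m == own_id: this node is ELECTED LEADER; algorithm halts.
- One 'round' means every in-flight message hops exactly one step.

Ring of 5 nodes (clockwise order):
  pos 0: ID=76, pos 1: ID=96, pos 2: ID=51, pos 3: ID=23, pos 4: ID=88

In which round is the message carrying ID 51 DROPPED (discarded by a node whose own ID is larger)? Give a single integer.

Round 1: pos1(id96) recv 76: drop; pos2(id51) recv 96: fwd; pos3(id23) recv 51: fwd; pos4(id88) recv 23: drop; pos0(id76) recv 88: fwd
Round 2: pos3(id23) recv 96: fwd; pos4(id88) recv 51: drop; pos1(id96) recv 88: drop
Round 3: pos4(id88) recv 96: fwd
Round 4: pos0(id76) recv 96: fwd
Round 5: pos1(id96) recv 96: ELECTED
Message ID 51 originates at pos 2; dropped at pos 4 in round 2

Answer: 2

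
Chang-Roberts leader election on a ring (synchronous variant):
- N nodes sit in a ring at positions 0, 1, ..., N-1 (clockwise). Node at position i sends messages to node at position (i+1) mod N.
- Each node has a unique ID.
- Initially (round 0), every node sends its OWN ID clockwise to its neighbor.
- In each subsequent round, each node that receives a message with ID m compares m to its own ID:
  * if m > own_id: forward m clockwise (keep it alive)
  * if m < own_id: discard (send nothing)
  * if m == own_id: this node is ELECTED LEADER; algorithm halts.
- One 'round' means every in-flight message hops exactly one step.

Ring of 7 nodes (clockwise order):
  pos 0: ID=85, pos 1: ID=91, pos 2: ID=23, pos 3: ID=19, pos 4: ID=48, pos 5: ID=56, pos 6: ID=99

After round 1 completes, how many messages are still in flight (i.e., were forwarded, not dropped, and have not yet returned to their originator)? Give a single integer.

Round 1: pos1(id91) recv 85: drop; pos2(id23) recv 91: fwd; pos3(id19) recv 23: fwd; pos4(id48) recv 19: drop; pos5(id56) recv 48: drop; pos6(id99) recv 56: drop; pos0(id85) recv 99: fwd
After round 1: 3 messages still in flight

Answer: 3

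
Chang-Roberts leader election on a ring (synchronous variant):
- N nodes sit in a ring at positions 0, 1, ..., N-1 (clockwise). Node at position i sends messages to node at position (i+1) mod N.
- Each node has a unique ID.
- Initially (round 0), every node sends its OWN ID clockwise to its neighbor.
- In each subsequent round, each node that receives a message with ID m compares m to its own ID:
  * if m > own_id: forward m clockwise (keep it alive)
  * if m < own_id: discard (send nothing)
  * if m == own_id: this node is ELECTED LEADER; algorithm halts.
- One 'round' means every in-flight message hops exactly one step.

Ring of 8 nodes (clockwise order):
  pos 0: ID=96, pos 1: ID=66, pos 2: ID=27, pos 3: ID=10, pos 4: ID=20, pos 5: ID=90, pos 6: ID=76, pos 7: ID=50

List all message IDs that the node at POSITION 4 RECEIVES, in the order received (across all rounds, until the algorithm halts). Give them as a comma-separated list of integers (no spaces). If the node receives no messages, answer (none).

Answer: 10,27,66,96

Derivation:
Round 1: pos1(id66) recv 96: fwd; pos2(id27) recv 66: fwd; pos3(id10) recv 27: fwd; pos4(id20) recv 10: drop; pos5(id90) recv 20: drop; pos6(id76) recv 90: fwd; pos7(id50) recv 76: fwd; pos0(id96) recv 50: drop
Round 2: pos2(id27) recv 96: fwd; pos3(id10) recv 66: fwd; pos4(id20) recv 27: fwd; pos7(id50) recv 90: fwd; pos0(id96) recv 76: drop
Round 3: pos3(id10) recv 96: fwd; pos4(id20) recv 66: fwd; pos5(id90) recv 27: drop; pos0(id96) recv 90: drop
Round 4: pos4(id20) recv 96: fwd; pos5(id90) recv 66: drop
Round 5: pos5(id90) recv 96: fwd
Round 6: pos6(id76) recv 96: fwd
Round 7: pos7(id50) recv 96: fwd
Round 8: pos0(id96) recv 96: ELECTED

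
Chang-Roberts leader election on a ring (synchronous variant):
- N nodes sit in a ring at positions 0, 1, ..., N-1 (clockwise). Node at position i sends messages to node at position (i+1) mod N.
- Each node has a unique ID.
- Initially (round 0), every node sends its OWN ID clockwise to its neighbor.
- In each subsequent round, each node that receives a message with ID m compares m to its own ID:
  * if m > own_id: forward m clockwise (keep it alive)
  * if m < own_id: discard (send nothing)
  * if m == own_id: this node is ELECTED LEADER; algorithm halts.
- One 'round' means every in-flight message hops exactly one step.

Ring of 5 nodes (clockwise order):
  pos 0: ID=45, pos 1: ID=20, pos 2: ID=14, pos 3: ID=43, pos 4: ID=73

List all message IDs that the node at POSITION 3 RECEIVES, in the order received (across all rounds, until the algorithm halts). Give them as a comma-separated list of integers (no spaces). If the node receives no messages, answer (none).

Answer: 14,20,45,73

Derivation:
Round 1: pos1(id20) recv 45: fwd; pos2(id14) recv 20: fwd; pos3(id43) recv 14: drop; pos4(id73) recv 43: drop; pos0(id45) recv 73: fwd
Round 2: pos2(id14) recv 45: fwd; pos3(id43) recv 20: drop; pos1(id20) recv 73: fwd
Round 3: pos3(id43) recv 45: fwd; pos2(id14) recv 73: fwd
Round 4: pos4(id73) recv 45: drop; pos3(id43) recv 73: fwd
Round 5: pos4(id73) recv 73: ELECTED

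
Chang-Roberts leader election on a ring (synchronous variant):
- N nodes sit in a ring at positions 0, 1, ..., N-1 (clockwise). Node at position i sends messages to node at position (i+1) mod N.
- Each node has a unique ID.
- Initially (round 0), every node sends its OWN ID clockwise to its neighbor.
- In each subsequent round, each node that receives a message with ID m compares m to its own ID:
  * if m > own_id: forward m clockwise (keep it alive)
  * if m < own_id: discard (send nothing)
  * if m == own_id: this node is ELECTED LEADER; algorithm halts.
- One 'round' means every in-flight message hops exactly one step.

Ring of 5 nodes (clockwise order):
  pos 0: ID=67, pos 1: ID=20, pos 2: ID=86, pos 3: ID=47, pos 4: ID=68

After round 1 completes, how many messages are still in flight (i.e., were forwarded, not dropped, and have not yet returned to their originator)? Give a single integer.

Round 1: pos1(id20) recv 67: fwd; pos2(id86) recv 20: drop; pos3(id47) recv 86: fwd; pos4(id68) recv 47: drop; pos0(id67) recv 68: fwd
After round 1: 3 messages still in flight

Answer: 3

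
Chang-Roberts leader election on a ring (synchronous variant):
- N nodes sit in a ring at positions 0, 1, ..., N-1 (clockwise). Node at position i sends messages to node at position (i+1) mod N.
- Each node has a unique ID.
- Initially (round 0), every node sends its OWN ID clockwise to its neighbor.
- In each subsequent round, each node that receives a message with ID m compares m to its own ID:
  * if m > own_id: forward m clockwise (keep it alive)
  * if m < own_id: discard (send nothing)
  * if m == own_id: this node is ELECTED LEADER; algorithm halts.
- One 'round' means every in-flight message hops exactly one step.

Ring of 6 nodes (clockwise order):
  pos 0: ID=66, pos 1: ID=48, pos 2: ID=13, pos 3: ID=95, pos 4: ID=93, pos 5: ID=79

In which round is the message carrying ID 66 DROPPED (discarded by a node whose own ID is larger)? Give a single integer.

Answer: 3

Derivation:
Round 1: pos1(id48) recv 66: fwd; pos2(id13) recv 48: fwd; pos3(id95) recv 13: drop; pos4(id93) recv 95: fwd; pos5(id79) recv 93: fwd; pos0(id66) recv 79: fwd
Round 2: pos2(id13) recv 66: fwd; pos3(id95) recv 48: drop; pos5(id79) recv 95: fwd; pos0(id66) recv 93: fwd; pos1(id48) recv 79: fwd
Round 3: pos3(id95) recv 66: drop; pos0(id66) recv 95: fwd; pos1(id48) recv 93: fwd; pos2(id13) recv 79: fwd
Round 4: pos1(id48) recv 95: fwd; pos2(id13) recv 93: fwd; pos3(id95) recv 79: drop
Round 5: pos2(id13) recv 95: fwd; pos3(id95) recv 93: drop
Round 6: pos3(id95) recv 95: ELECTED
Message ID 66 originates at pos 0; dropped at pos 3 in round 3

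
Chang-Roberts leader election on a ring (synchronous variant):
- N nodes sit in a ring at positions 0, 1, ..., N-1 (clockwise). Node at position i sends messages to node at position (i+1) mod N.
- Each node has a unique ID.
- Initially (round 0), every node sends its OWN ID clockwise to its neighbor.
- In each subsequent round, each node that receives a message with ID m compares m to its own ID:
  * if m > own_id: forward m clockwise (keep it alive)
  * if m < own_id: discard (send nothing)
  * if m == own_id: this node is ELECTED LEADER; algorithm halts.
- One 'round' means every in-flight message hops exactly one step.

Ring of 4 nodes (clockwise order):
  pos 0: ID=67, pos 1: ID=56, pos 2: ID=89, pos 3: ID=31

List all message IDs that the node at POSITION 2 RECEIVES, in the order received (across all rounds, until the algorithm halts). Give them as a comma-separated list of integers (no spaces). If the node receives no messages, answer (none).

Round 1: pos1(id56) recv 67: fwd; pos2(id89) recv 56: drop; pos3(id31) recv 89: fwd; pos0(id67) recv 31: drop
Round 2: pos2(id89) recv 67: drop; pos0(id67) recv 89: fwd
Round 3: pos1(id56) recv 89: fwd
Round 4: pos2(id89) recv 89: ELECTED

Answer: 56,67,89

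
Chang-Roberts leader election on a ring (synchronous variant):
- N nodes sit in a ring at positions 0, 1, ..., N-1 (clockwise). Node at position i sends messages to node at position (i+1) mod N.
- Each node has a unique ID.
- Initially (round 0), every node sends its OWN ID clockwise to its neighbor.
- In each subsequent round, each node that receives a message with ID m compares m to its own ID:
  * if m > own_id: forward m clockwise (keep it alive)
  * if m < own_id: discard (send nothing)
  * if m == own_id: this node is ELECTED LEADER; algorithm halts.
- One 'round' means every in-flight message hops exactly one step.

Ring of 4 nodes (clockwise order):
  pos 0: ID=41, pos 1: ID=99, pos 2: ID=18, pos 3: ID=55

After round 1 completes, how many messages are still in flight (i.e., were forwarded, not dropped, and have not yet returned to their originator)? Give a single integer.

Round 1: pos1(id99) recv 41: drop; pos2(id18) recv 99: fwd; pos3(id55) recv 18: drop; pos0(id41) recv 55: fwd
After round 1: 2 messages still in flight

Answer: 2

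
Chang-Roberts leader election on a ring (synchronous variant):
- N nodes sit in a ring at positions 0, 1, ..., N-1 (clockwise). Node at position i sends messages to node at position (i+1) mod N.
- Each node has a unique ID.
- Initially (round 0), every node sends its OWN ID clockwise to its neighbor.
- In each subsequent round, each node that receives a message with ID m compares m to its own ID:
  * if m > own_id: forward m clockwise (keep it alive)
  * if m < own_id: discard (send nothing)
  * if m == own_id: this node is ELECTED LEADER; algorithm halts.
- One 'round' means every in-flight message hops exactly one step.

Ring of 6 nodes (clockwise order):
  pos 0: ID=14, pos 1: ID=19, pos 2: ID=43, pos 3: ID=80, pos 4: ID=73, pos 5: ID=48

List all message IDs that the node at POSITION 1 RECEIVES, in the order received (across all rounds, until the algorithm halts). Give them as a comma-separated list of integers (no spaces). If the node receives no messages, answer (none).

Answer: 14,48,73,80

Derivation:
Round 1: pos1(id19) recv 14: drop; pos2(id43) recv 19: drop; pos3(id80) recv 43: drop; pos4(id73) recv 80: fwd; pos5(id48) recv 73: fwd; pos0(id14) recv 48: fwd
Round 2: pos5(id48) recv 80: fwd; pos0(id14) recv 73: fwd; pos1(id19) recv 48: fwd
Round 3: pos0(id14) recv 80: fwd; pos1(id19) recv 73: fwd; pos2(id43) recv 48: fwd
Round 4: pos1(id19) recv 80: fwd; pos2(id43) recv 73: fwd; pos3(id80) recv 48: drop
Round 5: pos2(id43) recv 80: fwd; pos3(id80) recv 73: drop
Round 6: pos3(id80) recv 80: ELECTED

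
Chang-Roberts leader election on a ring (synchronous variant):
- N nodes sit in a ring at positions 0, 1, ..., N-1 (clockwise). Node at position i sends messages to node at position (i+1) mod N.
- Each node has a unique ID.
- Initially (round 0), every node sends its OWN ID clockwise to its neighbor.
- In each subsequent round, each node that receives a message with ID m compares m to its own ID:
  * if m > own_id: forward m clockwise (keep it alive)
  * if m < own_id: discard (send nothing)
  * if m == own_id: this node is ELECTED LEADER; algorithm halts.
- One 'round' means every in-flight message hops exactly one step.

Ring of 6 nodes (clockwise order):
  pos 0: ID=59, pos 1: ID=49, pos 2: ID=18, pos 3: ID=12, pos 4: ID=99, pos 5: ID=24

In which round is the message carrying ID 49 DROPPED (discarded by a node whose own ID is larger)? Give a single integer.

Answer: 3

Derivation:
Round 1: pos1(id49) recv 59: fwd; pos2(id18) recv 49: fwd; pos3(id12) recv 18: fwd; pos4(id99) recv 12: drop; pos5(id24) recv 99: fwd; pos0(id59) recv 24: drop
Round 2: pos2(id18) recv 59: fwd; pos3(id12) recv 49: fwd; pos4(id99) recv 18: drop; pos0(id59) recv 99: fwd
Round 3: pos3(id12) recv 59: fwd; pos4(id99) recv 49: drop; pos1(id49) recv 99: fwd
Round 4: pos4(id99) recv 59: drop; pos2(id18) recv 99: fwd
Round 5: pos3(id12) recv 99: fwd
Round 6: pos4(id99) recv 99: ELECTED
Message ID 49 originates at pos 1; dropped at pos 4 in round 3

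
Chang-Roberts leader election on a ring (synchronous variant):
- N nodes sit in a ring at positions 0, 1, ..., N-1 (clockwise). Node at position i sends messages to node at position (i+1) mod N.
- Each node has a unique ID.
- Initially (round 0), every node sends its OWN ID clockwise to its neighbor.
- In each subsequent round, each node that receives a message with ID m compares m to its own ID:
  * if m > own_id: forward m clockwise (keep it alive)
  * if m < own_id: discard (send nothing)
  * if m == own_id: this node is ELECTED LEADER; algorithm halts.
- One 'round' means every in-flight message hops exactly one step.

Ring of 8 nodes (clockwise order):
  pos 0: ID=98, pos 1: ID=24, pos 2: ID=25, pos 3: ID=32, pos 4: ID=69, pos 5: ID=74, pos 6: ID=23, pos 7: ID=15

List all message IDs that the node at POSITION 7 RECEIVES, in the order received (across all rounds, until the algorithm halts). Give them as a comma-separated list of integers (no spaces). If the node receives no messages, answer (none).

Round 1: pos1(id24) recv 98: fwd; pos2(id25) recv 24: drop; pos3(id32) recv 25: drop; pos4(id69) recv 32: drop; pos5(id74) recv 69: drop; pos6(id23) recv 74: fwd; pos7(id15) recv 23: fwd; pos0(id98) recv 15: drop
Round 2: pos2(id25) recv 98: fwd; pos7(id15) recv 74: fwd; pos0(id98) recv 23: drop
Round 3: pos3(id32) recv 98: fwd; pos0(id98) recv 74: drop
Round 4: pos4(id69) recv 98: fwd
Round 5: pos5(id74) recv 98: fwd
Round 6: pos6(id23) recv 98: fwd
Round 7: pos7(id15) recv 98: fwd
Round 8: pos0(id98) recv 98: ELECTED

Answer: 23,74,98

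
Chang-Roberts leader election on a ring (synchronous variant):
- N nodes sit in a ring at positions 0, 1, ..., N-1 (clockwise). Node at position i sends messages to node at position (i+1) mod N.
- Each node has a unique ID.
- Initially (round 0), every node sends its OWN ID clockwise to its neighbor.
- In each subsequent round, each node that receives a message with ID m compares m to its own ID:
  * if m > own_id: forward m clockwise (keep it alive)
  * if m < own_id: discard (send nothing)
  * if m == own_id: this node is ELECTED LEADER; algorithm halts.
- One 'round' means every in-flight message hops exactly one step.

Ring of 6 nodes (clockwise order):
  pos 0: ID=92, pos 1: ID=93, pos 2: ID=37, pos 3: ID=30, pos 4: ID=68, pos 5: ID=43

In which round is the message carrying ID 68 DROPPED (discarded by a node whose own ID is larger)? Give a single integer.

Answer: 2

Derivation:
Round 1: pos1(id93) recv 92: drop; pos2(id37) recv 93: fwd; pos3(id30) recv 37: fwd; pos4(id68) recv 30: drop; pos5(id43) recv 68: fwd; pos0(id92) recv 43: drop
Round 2: pos3(id30) recv 93: fwd; pos4(id68) recv 37: drop; pos0(id92) recv 68: drop
Round 3: pos4(id68) recv 93: fwd
Round 4: pos5(id43) recv 93: fwd
Round 5: pos0(id92) recv 93: fwd
Round 6: pos1(id93) recv 93: ELECTED
Message ID 68 originates at pos 4; dropped at pos 0 in round 2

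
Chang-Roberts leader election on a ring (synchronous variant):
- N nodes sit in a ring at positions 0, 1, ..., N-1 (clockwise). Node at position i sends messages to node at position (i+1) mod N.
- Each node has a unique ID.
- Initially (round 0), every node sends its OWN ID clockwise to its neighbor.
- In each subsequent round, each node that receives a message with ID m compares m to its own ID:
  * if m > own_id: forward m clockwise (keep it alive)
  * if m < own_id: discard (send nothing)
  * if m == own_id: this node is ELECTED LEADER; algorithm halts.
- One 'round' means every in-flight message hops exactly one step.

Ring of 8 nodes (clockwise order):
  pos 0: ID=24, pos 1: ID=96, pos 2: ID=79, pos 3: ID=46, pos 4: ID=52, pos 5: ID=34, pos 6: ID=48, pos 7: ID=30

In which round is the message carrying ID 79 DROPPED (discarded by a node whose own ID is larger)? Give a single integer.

Round 1: pos1(id96) recv 24: drop; pos2(id79) recv 96: fwd; pos3(id46) recv 79: fwd; pos4(id52) recv 46: drop; pos5(id34) recv 52: fwd; pos6(id48) recv 34: drop; pos7(id30) recv 48: fwd; pos0(id24) recv 30: fwd
Round 2: pos3(id46) recv 96: fwd; pos4(id52) recv 79: fwd; pos6(id48) recv 52: fwd; pos0(id24) recv 48: fwd; pos1(id96) recv 30: drop
Round 3: pos4(id52) recv 96: fwd; pos5(id34) recv 79: fwd; pos7(id30) recv 52: fwd; pos1(id96) recv 48: drop
Round 4: pos5(id34) recv 96: fwd; pos6(id48) recv 79: fwd; pos0(id24) recv 52: fwd
Round 5: pos6(id48) recv 96: fwd; pos7(id30) recv 79: fwd; pos1(id96) recv 52: drop
Round 6: pos7(id30) recv 96: fwd; pos0(id24) recv 79: fwd
Round 7: pos0(id24) recv 96: fwd; pos1(id96) recv 79: drop
Round 8: pos1(id96) recv 96: ELECTED
Message ID 79 originates at pos 2; dropped at pos 1 in round 7

Answer: 7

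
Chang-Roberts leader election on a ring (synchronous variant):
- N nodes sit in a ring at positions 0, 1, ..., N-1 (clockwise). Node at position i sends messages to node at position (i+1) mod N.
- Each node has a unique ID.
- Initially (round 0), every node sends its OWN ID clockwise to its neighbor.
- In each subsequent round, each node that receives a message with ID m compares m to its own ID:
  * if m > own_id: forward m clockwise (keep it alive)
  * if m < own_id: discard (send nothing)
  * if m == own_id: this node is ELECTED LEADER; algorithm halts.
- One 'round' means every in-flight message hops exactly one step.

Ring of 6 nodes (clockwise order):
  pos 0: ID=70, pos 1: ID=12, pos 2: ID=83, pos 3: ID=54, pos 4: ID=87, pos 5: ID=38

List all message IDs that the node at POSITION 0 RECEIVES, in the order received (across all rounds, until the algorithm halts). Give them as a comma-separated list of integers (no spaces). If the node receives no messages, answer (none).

Round 1: pos1(id12) recv 70: fwd; pos2(id83) recv 12: drop; pos3(id54) recv 83: fwd; pos4(id87) recv 54: drop; pos5(id38) recv 87: fwd; pos0(id70) recv 38: drop
Round 2: pos2(id83) recv 70: drop; pos4(id87) recv 83: drop; pos0(id70) recv 87: fwd
Round 3: pos1(id12) recv 87: fwd
Round 4: pos2(id83) recv 87: fwd
Round 5: pos3(id54) recv 87: fwd
Round 6: pos4(id87) recv 87: ELECTED

Answer: 38,87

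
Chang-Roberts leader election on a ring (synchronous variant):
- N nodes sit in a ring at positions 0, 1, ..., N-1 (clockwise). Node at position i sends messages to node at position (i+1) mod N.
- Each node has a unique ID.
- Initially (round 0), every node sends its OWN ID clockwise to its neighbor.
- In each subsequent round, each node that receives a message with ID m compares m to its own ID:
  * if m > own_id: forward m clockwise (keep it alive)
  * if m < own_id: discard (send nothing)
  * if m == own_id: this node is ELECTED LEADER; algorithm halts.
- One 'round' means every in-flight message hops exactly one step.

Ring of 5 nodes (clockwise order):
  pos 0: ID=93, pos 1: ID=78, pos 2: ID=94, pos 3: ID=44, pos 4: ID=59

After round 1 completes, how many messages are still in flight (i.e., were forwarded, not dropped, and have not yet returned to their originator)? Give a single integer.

Round 1: pos1(id78) recv 93: fwd; pos2(id94) recv 78: drop; pos3(id44) recv 94: fwd; pos4(id59) recv 44: drop; pos0(id93) recv 59: drop
After round 1: 2 messages still in flight

Answer: 2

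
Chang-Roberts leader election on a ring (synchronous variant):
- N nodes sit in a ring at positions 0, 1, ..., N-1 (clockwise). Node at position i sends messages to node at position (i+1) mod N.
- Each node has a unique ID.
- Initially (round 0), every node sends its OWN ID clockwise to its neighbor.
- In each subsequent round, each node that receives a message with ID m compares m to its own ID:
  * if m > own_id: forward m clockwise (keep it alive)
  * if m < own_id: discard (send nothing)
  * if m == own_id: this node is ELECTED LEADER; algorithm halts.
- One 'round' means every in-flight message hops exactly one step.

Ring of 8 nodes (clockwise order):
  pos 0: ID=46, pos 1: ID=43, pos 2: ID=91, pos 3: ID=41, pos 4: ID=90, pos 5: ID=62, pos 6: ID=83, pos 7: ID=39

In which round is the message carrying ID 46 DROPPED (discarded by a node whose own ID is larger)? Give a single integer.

Answer: 2

Derivation:
Round 1: pos1(id43) recv 46: fwd; pos2(id91) recv 43: drop; pos3(id41) recv 91: fwd; pos4(id90) recv 41: drop; pos5(id62) recv 90: fwd; pos6(id83) recv 62: drop; pos7(id39) recv 83: fwd; pos0(id46) recv 39: drop
Round 2: pos2(id91) recv 46: drop; pos4(id90) recv 91: fwd; pos6(id83) recv 90: fwd; pos0(id46) recv 83: fwd
Round 3: pos5(id62) recv 91: fwd; pos7(id39) recv 90: fwd; pos1(id43) recv 83: fwd
Round 4: pos6(id83) recv 91: fwd; pos0(id46) recv 90: fwd; pos2(id91) recv 83: drop
Round 5: pos7(id39) recv 91: fwd; pos1(id43) recv 90: fwd
Round 6: pos0(id46) recv 91: fwd; pos2(id91) recv 90: drop
Round 7: pos1(id43) recv 91: fwd
Round 8: pos2(id91) recv 91: ELECTED
Message ID 46 originates at pos 0; dropped at pos 2 in round 2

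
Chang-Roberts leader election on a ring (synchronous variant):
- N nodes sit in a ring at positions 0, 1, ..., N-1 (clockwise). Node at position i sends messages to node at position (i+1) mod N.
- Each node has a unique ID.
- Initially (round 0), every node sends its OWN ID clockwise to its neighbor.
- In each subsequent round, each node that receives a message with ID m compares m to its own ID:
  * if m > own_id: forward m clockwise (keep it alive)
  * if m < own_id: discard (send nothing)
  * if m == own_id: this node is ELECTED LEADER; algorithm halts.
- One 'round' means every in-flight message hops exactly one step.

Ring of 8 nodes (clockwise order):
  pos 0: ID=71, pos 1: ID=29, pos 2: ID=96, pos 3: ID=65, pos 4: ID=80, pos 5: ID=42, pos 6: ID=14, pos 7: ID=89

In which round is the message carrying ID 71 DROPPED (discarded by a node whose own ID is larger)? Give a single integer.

Round 1: pos1(id29) recv 71: fwd; pos2(id96) recv 29: drop; pos3(id65) recv 96: fwd; pos4(id80) recv 65: drop; pos5(id42) recv 80: fwd; pos6(id14) recv 42: fwd; pos7(id89) recv 14: drop; pos0(id71) recv 89: fwd
Round 2: pos2(id96) recv 71: drop; pos4(id80) recv 96: fwd; pos6(id14) recv 80: fwd; pos7(id89) recv 42: drop; pos1(id29) recv 89: fwd
Round 3: pos5(id42) recv 96: fwd; pos7(id89) recv 80: drop; pos2(id96) recv 89: drop
Round 4: pos6(id14) recv 96: fwd
Round 5: pos7(id89) recv 96: fwd
Round 6: pos0(id71) recv 96: fwd
Round 7: pos1(id29) recv 96: fwd
Round 8: pos2(id96) recv 96: ELECTED
Message ID 71 originates at pos 0; dropped at pos 2 in round 2

Answer: 2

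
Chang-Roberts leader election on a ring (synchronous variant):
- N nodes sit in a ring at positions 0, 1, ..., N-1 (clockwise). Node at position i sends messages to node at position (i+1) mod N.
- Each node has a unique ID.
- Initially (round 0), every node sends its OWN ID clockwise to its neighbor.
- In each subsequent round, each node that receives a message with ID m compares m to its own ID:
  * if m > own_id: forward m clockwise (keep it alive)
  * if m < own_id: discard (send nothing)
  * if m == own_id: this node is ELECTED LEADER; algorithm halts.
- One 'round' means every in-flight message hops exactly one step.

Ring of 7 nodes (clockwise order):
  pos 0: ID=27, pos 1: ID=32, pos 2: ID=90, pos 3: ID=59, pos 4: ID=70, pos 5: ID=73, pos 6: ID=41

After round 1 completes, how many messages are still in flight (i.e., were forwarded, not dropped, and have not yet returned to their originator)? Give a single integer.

Round 1: pos1(id32) recv 27: drop; pos2(id90) recv 32: drop; pos3(id59) recv 90: fwd; pos4(id70) recv 59: drop; pos5(id73) recv 70: drop; pos6(id41) recv 73: fwd; pos0(id27) recv 41: fwd
After round 1: 3 messages still in flight

Answer: 3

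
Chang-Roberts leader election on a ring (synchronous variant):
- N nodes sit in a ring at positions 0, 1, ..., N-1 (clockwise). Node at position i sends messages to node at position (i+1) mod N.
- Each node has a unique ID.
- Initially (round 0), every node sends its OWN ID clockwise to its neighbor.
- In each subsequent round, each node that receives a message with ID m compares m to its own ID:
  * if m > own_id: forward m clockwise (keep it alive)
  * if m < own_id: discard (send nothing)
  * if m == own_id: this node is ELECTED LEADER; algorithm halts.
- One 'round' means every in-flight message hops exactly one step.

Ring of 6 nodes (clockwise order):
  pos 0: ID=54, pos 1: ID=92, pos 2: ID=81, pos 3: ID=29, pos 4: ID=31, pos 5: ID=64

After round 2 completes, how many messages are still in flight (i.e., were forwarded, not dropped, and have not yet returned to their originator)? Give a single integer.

Round 1: pos1(id92) recv 54: drop; pos2(id81) recv 92: fwd; pos3(id29) recv 81: fwd; pos4(id31) recv 29: drop; pos5(id64) recv 31: drop; pos0(id54) recv 64: fwd
Round 2: pos3(id29) recv 92: fwd; pos4(id31) recv 81: fwd; pos1(id92) recv 64: drop
After round 2: 2 messages still in flight

Answer: 2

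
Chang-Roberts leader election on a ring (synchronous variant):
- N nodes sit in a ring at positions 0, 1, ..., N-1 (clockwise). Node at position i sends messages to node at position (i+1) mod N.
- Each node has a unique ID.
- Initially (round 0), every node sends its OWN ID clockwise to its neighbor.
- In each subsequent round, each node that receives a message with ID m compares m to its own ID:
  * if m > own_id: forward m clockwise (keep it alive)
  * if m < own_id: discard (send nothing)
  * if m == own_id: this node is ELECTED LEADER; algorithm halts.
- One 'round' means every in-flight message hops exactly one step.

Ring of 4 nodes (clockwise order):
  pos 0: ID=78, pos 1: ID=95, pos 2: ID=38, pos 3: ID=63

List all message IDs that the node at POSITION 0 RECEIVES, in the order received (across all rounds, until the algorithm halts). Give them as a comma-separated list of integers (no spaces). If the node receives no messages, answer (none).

Answer: 63,95

Derivation:
Round 1: pos1(id95) recv 78: drop; pos2(id38) recv 95: fwd; pos3(id63) recv 38: drop; pos0(id78) recv 63: drop
Round 2: pos3(id63) recv 95: fwd
Round 3: pos0(id78) recv 95: fwd
Round 4: pos1(id95) recv 95: ELECTED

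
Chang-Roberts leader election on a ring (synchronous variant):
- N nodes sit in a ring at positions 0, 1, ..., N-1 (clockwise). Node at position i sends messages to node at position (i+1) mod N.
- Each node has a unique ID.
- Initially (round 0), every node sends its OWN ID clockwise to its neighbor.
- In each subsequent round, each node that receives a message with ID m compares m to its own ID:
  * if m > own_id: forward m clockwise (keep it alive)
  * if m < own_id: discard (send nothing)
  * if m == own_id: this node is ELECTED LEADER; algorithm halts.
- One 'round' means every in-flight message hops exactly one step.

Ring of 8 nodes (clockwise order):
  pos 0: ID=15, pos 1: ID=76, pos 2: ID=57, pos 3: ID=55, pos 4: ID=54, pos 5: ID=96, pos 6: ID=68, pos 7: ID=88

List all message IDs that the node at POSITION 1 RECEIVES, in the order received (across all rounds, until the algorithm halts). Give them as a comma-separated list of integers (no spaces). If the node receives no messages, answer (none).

Answer: 15,88,96

Derivation:
Round 1: pos1(id76) recv 15: drop; pos2(id57) recv 76: fwd; pos3(id55) recv 57: fwd; pos4(id54) recv 55: fwd; pos5(id96) recv 54: drop; pos6(id68) recv 96: fwd; pos7(id88) recv 68: drop; pos0(id15) recv 88: fwd
Round 2: pos3(id55) recv 76: fwd; pos4(id54) recv 57: fwd; pos5(id96) recv 55: drop; pos7(id88) recv 96: fwd; pos1(id76) recv 88: fwd
Round 3: pos4(id54) recv 76: fwd; pos5(id96) recv 57: drop; pos0(id15) recv 96: fwd; pos2(id57) recv 88: fwd
Round 4: pos5(id96) recv 76: drop; pos1(id76) recv 96: fwd; pos3(id55) recv 88: fwd
Round 5: pos2(id57) recv 96: fwd; pos4(id54) recv 88: fwd
Round 6: pos3(id55) recv 96: fwd; pos5(id96) recv 88: drop
Round 7: pos4(id54) recv 96: fwd
Round 8: pos5(id96) recv 96: ELECTED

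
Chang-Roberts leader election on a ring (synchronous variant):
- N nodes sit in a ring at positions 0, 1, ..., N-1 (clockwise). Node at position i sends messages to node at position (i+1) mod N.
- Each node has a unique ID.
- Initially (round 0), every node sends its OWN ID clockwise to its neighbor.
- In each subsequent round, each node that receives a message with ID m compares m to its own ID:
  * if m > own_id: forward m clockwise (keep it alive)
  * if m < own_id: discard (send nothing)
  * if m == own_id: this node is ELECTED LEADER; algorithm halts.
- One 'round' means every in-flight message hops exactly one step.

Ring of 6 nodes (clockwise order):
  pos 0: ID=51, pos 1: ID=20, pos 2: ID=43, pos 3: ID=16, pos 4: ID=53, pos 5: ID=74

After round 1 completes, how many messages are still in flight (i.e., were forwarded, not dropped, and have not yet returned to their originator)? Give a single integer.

Answer: 3

Derivation:
Round 1: pos1(id20) recv 51: fwd; pos2(id43) recv 20: drop; pos3(id16) recv 43: fwd; pos4(id53) recv 16: drop; pos5(id74) recv 53: drop; pos0(id51) recv 74: fwd
After round 1: 3 messages still in flight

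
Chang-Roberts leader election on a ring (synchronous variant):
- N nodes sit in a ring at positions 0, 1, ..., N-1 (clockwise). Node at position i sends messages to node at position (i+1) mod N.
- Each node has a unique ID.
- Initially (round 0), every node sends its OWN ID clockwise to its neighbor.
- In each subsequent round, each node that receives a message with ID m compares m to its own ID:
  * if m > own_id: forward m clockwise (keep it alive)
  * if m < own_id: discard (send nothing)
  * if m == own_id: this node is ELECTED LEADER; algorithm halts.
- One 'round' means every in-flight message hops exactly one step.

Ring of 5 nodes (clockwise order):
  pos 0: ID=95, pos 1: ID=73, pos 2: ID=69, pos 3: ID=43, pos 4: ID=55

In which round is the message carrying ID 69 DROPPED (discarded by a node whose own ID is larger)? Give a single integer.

Answer: 3

Derivation:
Round 1: pos1(id73) recv 95: fwd; pos2(id69) recv 73: fwd; pos3(id43) recv 69: fwd; pos4(id55) recv 43: drop; pos0(id95) recv 55: drop
Round 2: pos2(id69) recv 95: fwd; pos3(id43) recv 73: fwd; pos4(id55) recv 69: fwd
Round 3: pos3(id43) recv 95: fwd; pos4(id55) recv 73: fwd; pos0(id95) recv 69: drop
Round 4: pos4(id55) recv 95: fwd; pos0(id95) recv 73: drop
Round 5: pos0(id95) recv 95: ELECTED
Message ID 69 originates at pos 2; dropped at pos 0 in round 3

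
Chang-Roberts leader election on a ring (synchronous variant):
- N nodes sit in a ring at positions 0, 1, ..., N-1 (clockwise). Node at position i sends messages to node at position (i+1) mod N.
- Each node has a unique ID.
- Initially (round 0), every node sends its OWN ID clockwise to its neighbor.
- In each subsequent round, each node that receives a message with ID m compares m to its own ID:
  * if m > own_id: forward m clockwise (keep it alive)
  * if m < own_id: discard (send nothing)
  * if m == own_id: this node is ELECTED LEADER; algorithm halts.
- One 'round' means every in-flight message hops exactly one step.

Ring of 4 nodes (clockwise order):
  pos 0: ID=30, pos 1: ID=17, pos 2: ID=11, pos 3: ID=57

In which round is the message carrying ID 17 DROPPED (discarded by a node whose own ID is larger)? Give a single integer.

Round 1: pos1(id17) recv 30: fwd; pos2(id11) recv 17: fwd; pos3(id57) recv 11: drop; pos0(id30) recv 57: fwd
Round 2: pos2(id11) recv 30: fwd; pos3(id57) recv 17: drop; pos1(id17) recv 57: fwd
Round 3: pos3(id57) recv 30: drop; pos2(id11) recv 57: fwd
Round 4: pos3(id57) recv 57: ELECTED
Message ID 17 originates at pos 1; dropped at pos 3 in round 2

Answer: 2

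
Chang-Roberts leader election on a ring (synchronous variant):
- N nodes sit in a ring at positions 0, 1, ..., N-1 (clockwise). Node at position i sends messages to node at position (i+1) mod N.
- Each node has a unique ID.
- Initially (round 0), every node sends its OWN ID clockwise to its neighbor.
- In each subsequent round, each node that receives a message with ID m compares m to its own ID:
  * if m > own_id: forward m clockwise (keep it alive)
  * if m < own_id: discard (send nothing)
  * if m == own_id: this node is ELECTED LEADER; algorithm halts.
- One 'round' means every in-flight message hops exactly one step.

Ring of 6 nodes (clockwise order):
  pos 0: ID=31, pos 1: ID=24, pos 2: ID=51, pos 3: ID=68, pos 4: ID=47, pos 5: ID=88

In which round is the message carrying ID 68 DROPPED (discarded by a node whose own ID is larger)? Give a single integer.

Answer: 2

Derivation:
Round 1: pos1(id24) recv 31: fwd; pos2(id51) recv 24: drop; pos3(id68) recv 51: drop; pos4(id47) recv 68: fwd; pos5(id88) recv 47: drop; pos0(id31) recv 88: fwd
Round 2: pos2(id51) recv 31: drop; pos5(id88) recv 68: drop; pos1(id24) recv 88: fwd
Round 3: pos2(id51) recv 88: fwd
Round 4: pos3(id68) recv 88: fwd
Round 5: pos4(id47) recv 88: fwd
Round 6: pos5(id88) recv 88: ELECTED
Message ID 68 originates at pos 3; dropped at pos 5 in round 2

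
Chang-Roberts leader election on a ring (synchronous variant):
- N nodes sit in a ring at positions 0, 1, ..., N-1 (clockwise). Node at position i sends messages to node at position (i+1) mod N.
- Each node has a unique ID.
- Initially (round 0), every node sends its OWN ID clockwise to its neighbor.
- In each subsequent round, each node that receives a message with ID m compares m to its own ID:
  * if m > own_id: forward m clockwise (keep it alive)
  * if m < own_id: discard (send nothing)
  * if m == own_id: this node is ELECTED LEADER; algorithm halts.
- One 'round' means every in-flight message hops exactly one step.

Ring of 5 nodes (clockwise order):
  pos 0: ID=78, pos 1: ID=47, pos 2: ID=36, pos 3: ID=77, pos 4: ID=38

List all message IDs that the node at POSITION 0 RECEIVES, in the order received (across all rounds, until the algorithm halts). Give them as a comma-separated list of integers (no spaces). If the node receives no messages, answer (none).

Round 1: pos1(id47) recv 78: fwd; pos2(id36) recv 47: fwd; pos3(id77) recv 36: drop; pos4(id38) recv 77: fwd; pos0(id78) recv 38: drop
Round 2: pos2(id36) recv 78: fwd; pos3(id77) recv 47: drop; pos0(id78) recv 77: drop
Round 3: pos3(id77) recv 78: fwd
Round 4: pos4(id38) recv 78: fwd
Round 5: pos0(id78) recv 78: ELECTED

Answer: 38,77,78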